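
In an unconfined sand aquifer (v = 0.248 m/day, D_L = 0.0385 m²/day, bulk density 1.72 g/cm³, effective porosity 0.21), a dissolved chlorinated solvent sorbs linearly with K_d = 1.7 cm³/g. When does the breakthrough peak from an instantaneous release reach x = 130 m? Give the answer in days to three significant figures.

7810 days

Retardation factor R = 1 + ρ_b·K_d/n = 1 + 1.72 × 1.7/0.21 = 14.92.
Sorption retards both mechanisms: v_R = v/R = 0.01662 m/day, D_R = D/R = 0.002580 m²/day.
Peak time from v_R²t² + 2D_R t − x² = 0: t = (√(D_R² + v_R²x²) − D_R)/v_R².
√(D_R² + v_R²x²) = √(0.002580² + 0.01662² × 130²) = 2.161; v_R² = 0.0002762.
t = (2.161 − 0.002580)/0.0002762 = 7810 days.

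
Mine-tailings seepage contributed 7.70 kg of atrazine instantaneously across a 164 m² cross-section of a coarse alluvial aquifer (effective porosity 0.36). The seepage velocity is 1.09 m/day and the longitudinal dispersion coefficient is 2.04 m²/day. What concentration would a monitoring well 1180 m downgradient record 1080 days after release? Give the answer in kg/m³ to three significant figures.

For an instantaneous plane source, C(x,t) = M/(n_e·A·√(4πDt)) · exp(−(x−vt)²/(4Dt)), with n_e·A the pore (flow) area.
Plume center vt = 1.09 × 1080 = 1177.2 m, so the well at 1180 m is 2.8 m downgradient of the peak.
√(4πDt) = 166.4 m, giving peak height M/(n_e·A·√(4πDt)) = 7.70/(0.36 × 164 × 166.4) = 0.0007838 kg/m³.
(x−vt)²/(4Dt) = (2.8)²/(4 × 2.04 × 1080) = 0.0008896; exp(−0.0008896) = 0.9991.
C = 0.0007838 × 0.9991 = 0.000783 kg/m³.

0.000783 kg/m³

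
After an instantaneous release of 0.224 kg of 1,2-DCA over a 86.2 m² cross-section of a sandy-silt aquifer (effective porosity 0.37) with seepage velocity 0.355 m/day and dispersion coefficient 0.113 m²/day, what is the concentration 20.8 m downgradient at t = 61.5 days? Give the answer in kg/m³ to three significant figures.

For an instantaneous plane source, C(x,t) = M/(n_e·A·√(4πDt)) · exp(−(x−vt)²/(4Dt)), with n_e·A the pore (flow) area.
Plume center vt = 0.355 × 61.5 = 21.8325 m, so the well at 20.8 m is 1.0325 m upgradient of the peak.
√(4πDt) = 9.345 m, giving peak height M/(n_e·A·√(4πDt)) = 0.224/(0.37 × 86.2 × 9.345) = 0.0007516 kg/m³.
(x−vt)²/(4Dt) = (-1.0325)²/(4 × 0.113 × 61.5) = 0.03835; exp(−0.03835) = 0.9624.
C = 0.0007516 × 0.9624 = 0.000723 kg/m³.

0.000723 kg/m³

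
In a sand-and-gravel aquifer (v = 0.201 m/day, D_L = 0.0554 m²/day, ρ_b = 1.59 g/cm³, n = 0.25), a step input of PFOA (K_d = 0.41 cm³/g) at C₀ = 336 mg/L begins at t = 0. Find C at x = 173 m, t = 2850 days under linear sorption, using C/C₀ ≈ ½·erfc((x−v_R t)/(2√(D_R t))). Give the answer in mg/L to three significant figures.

Retardation factor R = 1 + ρ_b·K_d/n = 1 + 1.59 × 0.41/0.25 = 3.608.
Sorption retards both mechanisms: v_R = v/R = 0.05571 m/day, D_R = D/R = 0.01535 m²/day.
v_R·t = 0.05571 × 2850 = 158.7735 m; 2√(D_R t) = 13.23 m; argument = (173 − 158.7735)/13.23 = 1.075.
C = C₀ × ½·erfc(1.075) = 336 × 0.06422 = 21.6 mg/L.

21.6 mg/L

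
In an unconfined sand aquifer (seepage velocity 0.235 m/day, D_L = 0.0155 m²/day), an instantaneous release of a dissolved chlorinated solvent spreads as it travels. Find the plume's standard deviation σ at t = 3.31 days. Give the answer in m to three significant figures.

0.320 m

Dispersive spreading gives a Gaussian with σ² = 2Dt; advection only shifts the center.
σ = √(2 × 0.0155 × 3.31) = 0.320 m.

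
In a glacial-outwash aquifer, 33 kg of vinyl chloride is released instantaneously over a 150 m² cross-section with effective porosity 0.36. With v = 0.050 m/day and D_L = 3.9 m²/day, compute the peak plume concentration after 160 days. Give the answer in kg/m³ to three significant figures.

The peak of an instantaneous 1D plume sits at x = vt; there the Gaussian factor is 1 and C_max = M/(n_e·A·√(4πDt)), where n_e·A is the pore area the mass is dissolved in.
√(4πDt) = √(4π × 3.9 × 160) = 88.55 m, so C_max = 33/(0.36 × 150 × 88.55) = 0.00690 kg/m³.

0.00690 kg/m³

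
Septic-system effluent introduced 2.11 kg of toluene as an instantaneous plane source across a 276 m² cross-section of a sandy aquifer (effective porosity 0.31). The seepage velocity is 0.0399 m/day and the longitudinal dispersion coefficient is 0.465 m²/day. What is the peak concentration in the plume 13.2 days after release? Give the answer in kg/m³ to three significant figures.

The peak of an instantaneous 1D plume sits at x = vt; there the Gaussian factor is 1 and C_max = M/(n_e·A·√(4πDt)), where n_e·A is the pore area the mass is dissolved in.
√(4πDt) = √(4π × 0.465 × 13.2) = 8.783 m, so C_max = 2.11/(0.31 × 276 × 8.783) = 0.00281 kg/m³.

0.00281 kg/m³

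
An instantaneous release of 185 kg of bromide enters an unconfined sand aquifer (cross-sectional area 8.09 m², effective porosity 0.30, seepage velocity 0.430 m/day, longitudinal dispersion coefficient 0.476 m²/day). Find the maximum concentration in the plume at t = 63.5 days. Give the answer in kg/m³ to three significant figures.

3.91 kg/m³

The peak of an instantaneous 1D plume sits at x = vt; there the Gaussian factor is 1 and C_max = M/(n_e·A·√(4πDt)), where n_e·A is the pore area the mass is dissolved in.
√(4πDt) = √(4π × 0.476 × 63.5) = 19.49 m, so C_max = 185/(0.30 × 8.09 × 19.49) = 3.91 kg/m³.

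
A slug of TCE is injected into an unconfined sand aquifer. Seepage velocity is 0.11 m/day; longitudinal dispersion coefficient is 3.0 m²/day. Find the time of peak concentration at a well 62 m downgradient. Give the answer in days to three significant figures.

368 days

For the 1D instantaneous-source solution, setting ∂C/∂t = 0 at fixed x gives v²t² + 2Dt − x² = 0, so t = (√(D² + v²x²) − D)/v².
√(D² + v²x²) = √(3.0² + 0.11² × 62²) = 7.451; v² = 0.0121.
t = (7.451 − 3.0)/0.0121 = 368 days (vs. the pure-advection estimate x/v = 564 d).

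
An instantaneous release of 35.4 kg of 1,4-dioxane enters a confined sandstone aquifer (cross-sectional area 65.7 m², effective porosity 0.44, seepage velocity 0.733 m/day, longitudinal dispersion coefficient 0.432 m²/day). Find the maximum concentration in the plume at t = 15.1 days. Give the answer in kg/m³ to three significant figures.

0.135 kg/m³

The peak of an instantaneous 1D plume sits at x = vt; there the Gaussian factor is 1 and C_max = M/(n_e·A·√(4πDt)), where n_e·A is the pore area the mass is dissolved in.
√(4πDt) = √(4π × 0.432 × 15.1) = 9.054 m, so C_max = 35.4/(0.44 × 65.7 × 9.054) = 0.135 kg/m³.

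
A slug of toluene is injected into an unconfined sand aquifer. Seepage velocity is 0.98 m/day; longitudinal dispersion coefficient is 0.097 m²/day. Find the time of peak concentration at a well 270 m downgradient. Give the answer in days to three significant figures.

For the 1D instantaneous-source solution, setting ∂C/∂t = 0 at fixed x gives v²t² + 2Dt − x² = 0, so t = (√(D² + v²x²) − D)/v².
√(D² + v²x²) = √(0.097² + 0.98² × 270²) = 264.6; v² = 0.9604.
t = (264.6 − 0.097)/0.9604 = 275 days (vs. the pure-advection estimate x/v = 276 d).

275 days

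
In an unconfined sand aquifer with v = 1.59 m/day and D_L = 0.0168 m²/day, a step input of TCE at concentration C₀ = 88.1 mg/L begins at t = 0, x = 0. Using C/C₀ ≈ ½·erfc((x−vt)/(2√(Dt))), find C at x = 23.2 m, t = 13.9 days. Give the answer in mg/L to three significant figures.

For a continuous step input, C/C₀ ≈ ½·erfc((x−vt)/(2√(Dt))).
vt = 1.59 × 13.9 = 22.101 m and 2√(Dt) = 2√(0.0168 × 13.9) = 0.9665 m.
Argument (x−vt)/(2√(Dt)) = (23.2 − 22.101)/0.9665 = 1.137; ½·erfc(1.137) = 0.05392.
C = 88.1 × 0.05392 = 4.75 mg/L.

4.75 mg/L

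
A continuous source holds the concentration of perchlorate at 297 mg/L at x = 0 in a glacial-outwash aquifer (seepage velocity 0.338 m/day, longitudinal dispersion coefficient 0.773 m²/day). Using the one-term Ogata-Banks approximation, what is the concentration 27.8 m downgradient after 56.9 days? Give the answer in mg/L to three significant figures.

For a continuous step input, C/C₀ ≈ ½·erfc((x−vt)/(2√(Dt))).
vt = 0.338 × 56.9 = 19.2322 m and 2√(Dt) = 2√(0.773 × 56.9) = 13.26 m.
Argument (x−vt)/(2√(Dt)) = (27.8 − 19.2322)/13.26 = 0.6461; ½·erfc(0.6461) = 0.1804.
C = 297 × 0.1804 = 53.6 mg/L.

53.6 mg/L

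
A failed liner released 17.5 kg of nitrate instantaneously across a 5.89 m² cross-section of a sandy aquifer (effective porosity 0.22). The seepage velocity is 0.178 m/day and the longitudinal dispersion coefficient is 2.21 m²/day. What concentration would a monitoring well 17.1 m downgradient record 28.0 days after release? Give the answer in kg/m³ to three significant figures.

0.268 kg/m³

For an instantaneous plane source, C(x,t) = M/(n_e·A·√(4πDt)) · exp(−(x−vt)²/(4Dt)), with n_e·A the pore (flow) area.
Plume center vt = 0.178 × 28.0 = 4.984 m, so the well at 17.1 m is 12.116 m downgradient of the peak.
√(4πDt) = 27.89 m, giving peak height M/(n_e·A·√(4πDt)) = 17.5/(0.22 × 5.89 × 27.89) = 0.4842 kg/m³.
(x−vt)²/(4Dt) = (12.116)²/(4 × 2.21 × 28.0) = 0.5931; exp(−0.5931) = 0.5526.
C = 0.4842 × 0.5526 = 0.268 kg/m³.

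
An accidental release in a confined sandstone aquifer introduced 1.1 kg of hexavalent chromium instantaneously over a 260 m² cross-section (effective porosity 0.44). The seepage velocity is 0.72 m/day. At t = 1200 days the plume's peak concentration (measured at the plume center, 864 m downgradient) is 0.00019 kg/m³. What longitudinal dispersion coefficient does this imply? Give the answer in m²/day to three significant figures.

At the plume center C_max = M/(n_e·A·√(4πDt)), so D = M²/(4πt·(n_e·A·C_max)²).
n_e·A·C_max = 0.44 × 260 × 0.00019 = 0.02174 kg/m.
D = 1.1²/(4π × 1200 × 0.02174²) = 0.170 m²/day.

0.170 m²/day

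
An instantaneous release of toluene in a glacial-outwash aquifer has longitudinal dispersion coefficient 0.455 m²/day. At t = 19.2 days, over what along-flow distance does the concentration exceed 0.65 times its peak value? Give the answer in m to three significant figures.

The plume is Gaussian with σ = √(2Dt) = √(2 × 0.455 × 19.2) = 4.180 m.
C/C_peak = exp(−Δx²/(2σ²)) = 0.65 ⇒ Δx = σ·√(−2 ln 0.65) = 4.180 × 0.9282 = 3.880 m.
Width = 2Δx = 7.76 m.

7.76 m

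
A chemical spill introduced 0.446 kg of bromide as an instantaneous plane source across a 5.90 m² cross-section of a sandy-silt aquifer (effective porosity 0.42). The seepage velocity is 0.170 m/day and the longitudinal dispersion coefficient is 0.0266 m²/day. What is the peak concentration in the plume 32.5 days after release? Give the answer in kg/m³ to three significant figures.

The peak of an instantaneous 1D plume sits at x = vt; there the Gaussian factor is 1 and C_max = M/(n_e·A·√(4πDt)), where n_e·A is the pore area the mass is dissolved in.
√(4πDt) = √(4π × 0.0266 × 32.5) = 3.296 m, so C_max = 0.446/(0.42 × 5.90 × 3.296) = 0.0546 kg/m³.

0.0546 kg/m³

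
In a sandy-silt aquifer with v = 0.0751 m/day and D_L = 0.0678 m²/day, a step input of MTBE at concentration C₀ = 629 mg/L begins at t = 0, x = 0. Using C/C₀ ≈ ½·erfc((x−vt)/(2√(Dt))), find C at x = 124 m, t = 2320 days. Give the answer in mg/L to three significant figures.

628 mg/L

For a continuous step input, C/C₀ ≈ ½·erfc((x−vt)/(2√(Dt))).
vt = 0.0751 × 2320 = 174.232 m and 2√(Dt) = 2√(0.0678 × 2320) = 25.08 m.
Argument (x−vt)/(2√(Dt)) = (124 − 174.232)/25.08 = -2.003; ½·erfc(-2.003) = 0.9977.
C = 629 × 0.9977 = 628 mg/L.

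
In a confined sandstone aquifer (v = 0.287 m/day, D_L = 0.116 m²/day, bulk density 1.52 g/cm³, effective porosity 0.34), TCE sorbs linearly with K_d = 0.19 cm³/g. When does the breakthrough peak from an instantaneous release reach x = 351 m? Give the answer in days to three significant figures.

2260 days

Retardation factor R = 1 + ρ_b·K_d/n = 1 + 1.52 × 0.19/0.34 = 1.849.
Sorption retards both mechanisms: v_R = v/R = 0.1552 m/day, D_R = D/R = 0.06274 m²/day.
Peak time from v_R²t² + 2D_R t − x² = 0: t = (√(D_R² + v_R²x²) − D_R)/v_R².
√(D_R² + v_R²x²) = √(0.06274² + 0.1552² × 351²) = 54.48; v_R² = 0.02409.
t = (54.48 − 0.06274)/0.02409 = 2260 days.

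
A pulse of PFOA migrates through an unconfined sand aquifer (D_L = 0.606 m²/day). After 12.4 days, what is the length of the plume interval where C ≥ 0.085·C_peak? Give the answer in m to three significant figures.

17.2 m

The plume is Gaussian with σ = √(2Dt) = √(2 × 0.606 × 12.4) = 3.877 m.
C/C_peak = exp(−Δx²/(2σ²)) = 0.085 ⇒ Δx = σ·√(−2 ln 0.085) = 3.877 × 2.220 = 8.607 m.
Width = 2Δx = 17.2 m.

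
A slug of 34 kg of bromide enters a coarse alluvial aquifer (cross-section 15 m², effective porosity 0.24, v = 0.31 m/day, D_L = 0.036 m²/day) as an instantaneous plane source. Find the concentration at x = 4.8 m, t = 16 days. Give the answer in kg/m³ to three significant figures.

For an instantaneous plane source, C(x,t) = M/(n_e·A·√(4πDt)) · exp(−(x−vt)²/(4Dt)), with n_e·A the pore (flow) area.
Plume center vt = 0.31 × 16 = 4.96 m, so the well at 4.8 m is 0.16 m upgradient of the peak.
√(4πDt) = 2.690 m, giving peak height M/(n_e·A·√(4πDt)) = 34/(0.24 × 15 × 2.690) = 3.511 kg/m³.
(x−vt)²/(4Dt) = (-0.16)²/(4 × 0.036 × 16) = 0.01111; exp(−0.01111) = 0.9890.
C = 3.511 × 0.9890 = 3.47 kg/m³.

3.47 kg/m³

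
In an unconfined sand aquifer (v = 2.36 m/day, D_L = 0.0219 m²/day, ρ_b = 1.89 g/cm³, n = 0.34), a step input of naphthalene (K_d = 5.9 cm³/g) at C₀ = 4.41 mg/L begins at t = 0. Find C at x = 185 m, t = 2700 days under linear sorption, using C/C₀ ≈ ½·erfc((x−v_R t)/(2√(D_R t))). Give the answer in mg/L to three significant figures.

Retardation factor R = 1 + ρ_b·K_d/n = 1 + 1.89 × 5.9/0.34 = 33.80.
Sorption retards both mechanisms: v_R = v/R = 0.06982 m/day, D_R = D/R = 0.0006479 m²/day.
v_R·t = 0.06982 × 2700 = 188.514 m; 2√(D_R t) = 2.645 m; argument = (185 − 188.514)/2.645 = -1.329.
C = C₀ × ½·erfc(-1.329) = 4.41 × 0.9699 = 4.28 mg/L.

4.28 mg/L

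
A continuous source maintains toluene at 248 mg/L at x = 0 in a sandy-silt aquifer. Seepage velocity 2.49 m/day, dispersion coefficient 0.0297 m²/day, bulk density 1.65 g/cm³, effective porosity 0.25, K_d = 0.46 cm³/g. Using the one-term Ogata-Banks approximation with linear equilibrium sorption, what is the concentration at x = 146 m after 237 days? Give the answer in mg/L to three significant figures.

135 mg/L

Retardation factor R = 1 + ρ_b·K_d/n = 1 + 1.65 × 0.46/0.25 = 4.036.
Sorption retards both mechanisms: v_R = v/R = 0.6169 m/day, D_R = D/R = 0.007359 m²/day.
v_R·t = 0.6169 × 237 = 146.2053 m; 2√(D_R t) = 2.641 m; argument = (146 − 146.2053)/2.641 = -0.07774.
C = C₀ × ½·erfc(-0.07774) = 248 × 0.5438 = 135 mg/L.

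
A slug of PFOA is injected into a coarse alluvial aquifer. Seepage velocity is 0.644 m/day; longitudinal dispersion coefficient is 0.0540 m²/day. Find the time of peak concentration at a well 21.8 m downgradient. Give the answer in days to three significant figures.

33.7 days

For the 1D instantaneous-source solution, setting ∂C/∂t = 0 at fixed x gives v²t² + 2Dt − x² = 0, so t = (√(D² + v²x²) − D)/v².
√(D² + v²x²) = √(0.0540² + 0.644² × 21.8²) = 14.04; v² = 0.414736.
t = (14.04 − 0.0540)/0.414736 = 33.7 days (vs. the pure-advection estimate x/v = 33.9 d).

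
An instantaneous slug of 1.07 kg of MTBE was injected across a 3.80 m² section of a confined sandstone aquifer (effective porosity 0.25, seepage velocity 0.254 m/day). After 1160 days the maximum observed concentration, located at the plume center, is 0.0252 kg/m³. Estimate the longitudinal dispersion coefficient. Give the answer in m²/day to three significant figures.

At the plume center C_max = M/(n_e·A·√(4πDt)), so D = M²/(4πt·(n_e·A·C_max)²).
n_e·A·C_max = 0.25 × 3.80 × 0.0252 = 0.02394 kg/m.
D = 1.07²/(4π × 1160 × 0.02394²) = 0.137 m²/day.

0.137 m²/day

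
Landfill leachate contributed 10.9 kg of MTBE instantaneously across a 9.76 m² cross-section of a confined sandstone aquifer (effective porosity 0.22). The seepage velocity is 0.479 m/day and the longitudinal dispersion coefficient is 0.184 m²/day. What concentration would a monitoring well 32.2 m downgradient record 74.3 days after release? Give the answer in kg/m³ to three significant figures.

0.314 kg/m³

For an instantaneous plane source, C(x,t) = M/(n_e·A·√(4πDt)) · exp(−(x−vt)²/(4Dt)), with n_e·A the pore (flow) area.
Plume center vt = 0.479 × 74.3 = 35.5897 m, so the well at 32.2 m is 3.3897 m upgradient of the peak.
√(4πDt) = 13.11 m, giving peak height M/(n_e·A·√(4πDt)) = 10.9/(0.22 × 9.76 × 13.11) = 0.3872 kg/m³.
(x−vt)²/(4Dt) = (-3.3897)²/(4 × 0.184 × 74.3) = 0.2101; exp(−0.2101) = 0.8105.
C = 0.3872 × 0.8105 = 0.314 kg/m³.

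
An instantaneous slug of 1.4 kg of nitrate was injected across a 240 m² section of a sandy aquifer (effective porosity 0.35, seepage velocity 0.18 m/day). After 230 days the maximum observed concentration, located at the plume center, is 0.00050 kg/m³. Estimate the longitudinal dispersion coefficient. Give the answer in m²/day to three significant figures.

At the plume center C_max = M/(n_e·A·√(4πDt)), so D = M²/(4πt·(n_e·A·C_max)²).
n_e·A·C_max = 0.35 × 240 × 0.00050 = 0.04200 kg/m.
D = 1.4²/(4π × 230 × 0.04200²) = 0.384 m²/day.

0.384 m²/day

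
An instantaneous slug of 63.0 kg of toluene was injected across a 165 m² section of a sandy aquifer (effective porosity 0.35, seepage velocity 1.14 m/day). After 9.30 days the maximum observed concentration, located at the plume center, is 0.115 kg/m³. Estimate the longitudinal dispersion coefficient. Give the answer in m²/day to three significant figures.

At the plume center C_max = M/(n_e·A·√(4πDt)), so D = M²/(4πt·(n_e·A·C_max)²).
n_e·A·C_max = 0.35 × 165 × 0.115 = 6.641 kg/m.
D = 63.0²/(4π × 9.30 × 6.641²) = 0.770 m²/day.

0.770 m²/day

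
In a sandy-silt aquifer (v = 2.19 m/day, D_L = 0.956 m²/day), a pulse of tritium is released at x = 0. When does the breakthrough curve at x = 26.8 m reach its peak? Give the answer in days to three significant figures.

For the 1D instantaneous-source solution, setting ∂C/∂t = 0 at fixed x gives v²t² + 2Dt − x² = 0, so t = (√(D² + v²x²) − D)/v².
√(D² + v²x²) = √(0.956² + 2.19² × 26.8²) = 58.70; v² = 4.7961.
t = (58.70 − 0.956)/4.7961 = 12.0 days (vs. the pure-advection estimate x/v = 12.2 d).

12.0 days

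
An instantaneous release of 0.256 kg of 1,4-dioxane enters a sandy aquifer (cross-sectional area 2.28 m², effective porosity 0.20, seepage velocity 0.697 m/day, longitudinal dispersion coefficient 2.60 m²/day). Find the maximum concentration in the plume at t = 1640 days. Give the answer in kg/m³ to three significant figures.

0.00243 kg/m³

The peak of an instantaneous 1D plume sits at x = vt; there the Gaussian factor is 1 and C_max = M/(n_e·A·√(4πDt)), where n_e·A is the pore area the mass is dissolved in.
√(4πDt) = √(4π × 2.60 × 1640) = 231.5 m, so C_max = 0.256/(0.20 × 2.28 × 231.5) = 0.00243 kg/m³.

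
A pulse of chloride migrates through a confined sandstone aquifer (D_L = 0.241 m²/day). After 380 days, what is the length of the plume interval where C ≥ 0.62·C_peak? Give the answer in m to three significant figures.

The plume is Gaussian with σ = √(2Dt) = √(2 × 0.241 × 380) = 13.53 m.
C/C_peak = exp(−Δx²/(2σ²)) = 0.62 ⇒ Δx = σ·√(−2 ln 0.62) = 13.53 × 0.9778 = 13.23 m.
Width = 2Δx = 26.5 m.

26.5 m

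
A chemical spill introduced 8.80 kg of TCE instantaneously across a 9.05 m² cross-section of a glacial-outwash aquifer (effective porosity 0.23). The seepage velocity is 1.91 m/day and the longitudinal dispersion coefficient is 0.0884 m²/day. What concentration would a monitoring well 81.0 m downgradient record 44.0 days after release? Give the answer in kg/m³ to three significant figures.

0.334 kg/m³

For an instantaneous plane source, C(x,t) = M/(n_e·A·√(4πDt)) · exp(−(x−vt)²/(4Dt)), with n_e·A the pore (flow) area.
Plume center vt = 1.91 × 44.0 = 84.04 m, so the well at 81.0 m is 3.04 m upgradient of the peak.
√(4πDt) = 6.991 m, giving peak height M/(n_e·A·√(4πDt)) = 8.80/(0.23 × 9.05 × 6.991) = 0.6047 kg/m³.
(x−vt)²/(4Dt) = (-3.04)²/(4 × 0.0884 × 44.0) = 0.5940; exp(−0.5940) = 0.5521.
C = 0.6047 × 0.5521 = 0.334 kg/m³.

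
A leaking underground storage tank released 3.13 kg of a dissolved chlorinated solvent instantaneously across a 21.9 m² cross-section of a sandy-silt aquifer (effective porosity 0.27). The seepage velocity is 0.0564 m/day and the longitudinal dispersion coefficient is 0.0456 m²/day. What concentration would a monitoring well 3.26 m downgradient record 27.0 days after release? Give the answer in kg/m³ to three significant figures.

For an instantaneous plane source, C(x,t) = M/(n_e·A·√(4πDt)) · exp(−(x−vt)²/(4Dt)), with n_e·A the pore (flow) area.
Plume center vt = 0.0564 × 27.0 = 1.5228 m, so the well at 3.26 m is 1.7372 m downgradient of the peak.
√(4πDt) = 3.933 m, giving peak height M/(n_e·A·√(4πDt)) = 3.13/(0.27 × 21.9 × 3.933) = 0.1346 kg/m³.
(x−vt)²/(4Dt) = (1.7372)²/(4 × 0.0456 × 27.0) = 0.6128; exp(−0.6128) = 0.5418.
C = 0.1346 × 0.5418 = 0.0729 kg/m³.

0.0729 kg/m³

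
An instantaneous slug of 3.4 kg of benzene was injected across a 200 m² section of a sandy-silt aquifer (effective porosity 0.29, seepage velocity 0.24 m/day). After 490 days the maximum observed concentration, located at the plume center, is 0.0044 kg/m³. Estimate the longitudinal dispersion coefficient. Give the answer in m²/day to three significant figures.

0.0288 m²/day

At the plume center C_max = M/(n_e·A·√(4πDt)), so D = M²/(4πt·(n_e·A·C_max)²).
n_e·A·C_max = 0.29 × 200 × 0.0044 = 0.2552 kg/m.
D = 3.4²/(4π × 490 × 0.2552²) = 0.0288 m²/day.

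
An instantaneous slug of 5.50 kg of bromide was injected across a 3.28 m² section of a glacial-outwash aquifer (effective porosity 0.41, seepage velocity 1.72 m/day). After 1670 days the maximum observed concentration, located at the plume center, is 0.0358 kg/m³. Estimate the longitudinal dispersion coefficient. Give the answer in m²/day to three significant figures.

0.622 m²/day

At the plume center C_max = M/(n_e·A·√(4πDt)), so D = M²/(4πt·(n_e·A·C_max)²).
n_e·A·C_max = 0.41 × 3.28 × 0.0358 = 0.04814 kg/m.
D = 5.50²/(4π × 1670 × 0.04814²) = 0.622 m²/day.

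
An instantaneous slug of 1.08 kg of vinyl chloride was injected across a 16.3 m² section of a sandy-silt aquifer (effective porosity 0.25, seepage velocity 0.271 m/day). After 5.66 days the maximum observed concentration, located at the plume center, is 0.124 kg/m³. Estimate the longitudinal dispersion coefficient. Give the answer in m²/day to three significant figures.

0.0642 m²/day

At the plume center C_max = M/(n_e·A·√(4πDt)), so D = M²/(4πt·(n_e·A·C_max)²).
n_e·A·C_max = 0.25 × 16.3 × 0.124 = 0.5053 kg/m.
D = 1.08²/(4π × 5.66 × 0.5053²) = 0.0642 m²/day.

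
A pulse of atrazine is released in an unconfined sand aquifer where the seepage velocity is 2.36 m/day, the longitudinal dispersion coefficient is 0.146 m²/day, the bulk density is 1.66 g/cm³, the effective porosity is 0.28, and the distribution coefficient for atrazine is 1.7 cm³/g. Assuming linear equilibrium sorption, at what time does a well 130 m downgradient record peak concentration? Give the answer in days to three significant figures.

610 days

Retardation factor R = 1 + ρ_b·K_d/n = 1 + 1.66 × 1.7/0.28 = 11.08.
Sorption retards both mechanisms: v_R = v/R = 0.2130 m/day, D_R = D/R = 0.01318 m²/day.
Peak time from v_R²t² + 2D_R t − x² = 0: t = (√(D_R² + v_R²x²) − D_R)/v_R².
√(D_R² + v_R²x²) = √(0.01318² + 0.2130² × 130²) = 27.69; v_R² = 0.04537.
t = (27.69 − 0.01318)/0.04537 = 610 days.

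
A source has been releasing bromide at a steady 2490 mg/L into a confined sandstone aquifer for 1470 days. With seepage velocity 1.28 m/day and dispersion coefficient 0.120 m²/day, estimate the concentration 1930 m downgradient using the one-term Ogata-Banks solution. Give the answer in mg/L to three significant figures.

For a continuous step input, C/C₀ ≈ ½·erfc((x−vt)/(2√(Dt))).
vt = 1.28 × 1470 = 1881.6 m and 2√(Dt) = 2√(0.120 × 1470) = 26.56 m.
Argument (x−vt)/(2√(Dt)) = (1930 − 1881.6)/26.56 = 1.822; ½·erfc(1.822) = 0.004987.
C = 2490 × 0.004987 = 12.4 mg/L.

12.4 mg/L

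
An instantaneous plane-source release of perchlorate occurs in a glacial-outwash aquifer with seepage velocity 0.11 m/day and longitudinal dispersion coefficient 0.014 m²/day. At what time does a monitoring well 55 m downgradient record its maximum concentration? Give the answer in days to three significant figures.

For the 1D instantaneous-source solution, setting ∂C/∂t = 0 at fixed x gives v²t² + 2Dt − x² = 0, so t = (√(D² + v²x²) − D)/v².
√(D² + v²x²) = √(0.014² + 0.11² × 55²) = 6.050; v² = 0.0121.
t = (6.050 − 0.014)/0.0121 = 499 days (vs. the pure-advection estimate x/v = 500 d).

499 days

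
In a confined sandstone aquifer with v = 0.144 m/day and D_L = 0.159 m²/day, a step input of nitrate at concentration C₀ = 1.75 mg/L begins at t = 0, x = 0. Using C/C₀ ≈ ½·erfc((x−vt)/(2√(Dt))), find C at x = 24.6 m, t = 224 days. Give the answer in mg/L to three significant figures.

1.43 mg/L

For a continuous step input, C/C₀ ≈ ½·erfc((x−vt)/(2√(Dt))).
vt = 0.144 × 224 = 32.256 m and 2√(Dt) = 2√(0.159 × 224) = 11.94 m.
Argument (x−vt)/(2√(Dt)) = (24.6 − 32.256)/11.94 = -0.6412; ½·erfc(-0.6412) = 0.8177.
C = 1.75 × 0.8177 = 1.43 mg/L.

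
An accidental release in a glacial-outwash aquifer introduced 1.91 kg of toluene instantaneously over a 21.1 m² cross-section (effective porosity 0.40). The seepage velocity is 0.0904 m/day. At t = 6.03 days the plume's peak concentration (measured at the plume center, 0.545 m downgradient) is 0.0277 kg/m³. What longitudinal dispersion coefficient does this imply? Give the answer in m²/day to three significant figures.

0.881 m²/day

At the plume center C_max = M/(n_e·A·√(4πDt)), so D = M²/(4πt·(n_e·A·C_max)²).
n_e·A·C_max = 0.40 × 21.1 × 0.0277 = 0.2338 kg/m.
D = 1.91²/(4π × 6.03 × 0.2338²) = 0.881 m²/day.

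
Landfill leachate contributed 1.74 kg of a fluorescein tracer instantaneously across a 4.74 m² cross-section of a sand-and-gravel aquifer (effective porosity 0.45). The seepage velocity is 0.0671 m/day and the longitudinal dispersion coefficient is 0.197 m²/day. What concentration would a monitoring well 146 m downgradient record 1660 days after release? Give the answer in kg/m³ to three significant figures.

0.00509 kg/m³

For an instantaneous plane source, C(x,t) = M/(n_e·A·√(4πDt)) · exp(−(x−vt)²/(4Dt)), with n_e·A the pore (flow) area.
Plume center vt = 0.0671 × 1660 = 111.386 m, so the well at 146 m is 34.614 m downgradient of the peak.
√(4πDt) = 64.11 m, giving peak height M/(n_e·A·√(4πDt)) = 1.74/(0.45 × 4.74 × 64.11) = 0.01272 kg/m³.
(x−vt)²/(4Dt) = (34.614)²/(4 × 0.197 × 1660) = 0.9159; exp(−0.9159) = 0.4002.
C = 0.01272 × 0.4002 = 0.00509 kg/m³.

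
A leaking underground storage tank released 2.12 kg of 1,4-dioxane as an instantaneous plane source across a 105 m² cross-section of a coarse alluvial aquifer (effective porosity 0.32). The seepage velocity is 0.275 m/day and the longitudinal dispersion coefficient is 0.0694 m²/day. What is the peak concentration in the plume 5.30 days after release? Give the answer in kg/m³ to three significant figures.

0.0293 kg/m³

The peak of an instantaneous 1D plume sits at x = vt; there the Gaussian factor is 1 and C_max = M/(n_e·A·√(4πDt)), where n_e·A is the pore area the mass is dissolved in.
√(4πDt) = √(4π × 0.0694 × 5.30) = 2.150 m, so C_max = 2.12/(0.32 × 105 × 2.150) = 0.0293 kg/m³.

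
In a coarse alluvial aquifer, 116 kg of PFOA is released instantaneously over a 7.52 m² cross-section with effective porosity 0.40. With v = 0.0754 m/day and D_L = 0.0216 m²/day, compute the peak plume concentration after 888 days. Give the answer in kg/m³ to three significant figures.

The peak of an instantaneous 1D plume sits at x = vt; there the Gaussian factor is 1 and C_max = M/(n_e·A·√(4πDt)), where n_e·A is the pore area the mass is dissolved in.
√(4πDt) = √(4π × 0.0216 × 888) = 15.53 m, so C_max = 116/(0.40 × 7.52 × 15.53) = 2.48 kg/m³.

2.48 kg/m³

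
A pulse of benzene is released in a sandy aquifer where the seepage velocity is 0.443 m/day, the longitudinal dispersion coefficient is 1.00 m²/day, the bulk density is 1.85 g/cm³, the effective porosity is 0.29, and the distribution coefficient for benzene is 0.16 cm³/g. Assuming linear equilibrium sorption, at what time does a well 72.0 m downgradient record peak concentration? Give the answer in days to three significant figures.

Retardation factor R = 1 + ρ_b·K_d/n = 1 + 1.85 × 0.16/0.29 = 2.021.
Sorption retards both mechanisms: v_R = v/R = 0.2192 m/day, D_R = D/R = 0.4948 m²/day.
Peak time from v_R²t² + 2D_R t − x² = 0: t = (√(D_R² + v_R²x²) − D_R)/v_R².
√(D_R² + v_R²x²) = √(0.4948² + 0.2192² × 72.0²) = 15.79; v_R² = 0.04805.
t = (15.79 − 0.4948)/0.04805 = 318 days.

318 days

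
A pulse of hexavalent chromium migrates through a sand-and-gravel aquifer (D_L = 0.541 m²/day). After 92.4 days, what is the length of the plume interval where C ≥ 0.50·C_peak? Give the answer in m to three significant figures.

23.5 m

The plume is Gaussian with σ = √(2Dt) = √(2 × 0.541 × 92.4) = 9.999 m.
C/C_peak = exp(−Δx²/(2σ²)) = 0.50 ⇒ Δx = σ·√(−2 ln 0.50) = 9.999 × 1.177 = 11.77 m.
Width = 2Δx = 23.5 m.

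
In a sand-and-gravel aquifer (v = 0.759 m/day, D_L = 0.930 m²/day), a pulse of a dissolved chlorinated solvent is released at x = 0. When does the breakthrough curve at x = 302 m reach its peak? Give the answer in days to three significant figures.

396 days

For the 1D instantaneous-source solution, setting ∂C/∂t = 0 at fixed x gives v²t² + 2Dt − x² = 0, so t = (√(D² + v²x²) − D)/v².
√(D² + v²x²) = √(0.930² + 0.759² × 302²) = 229.2; v² = 0.576081.
t = (229.2 − 0.930)/0.576081 = 396 days (vs. the pure-advection estimate x/v = 398 d).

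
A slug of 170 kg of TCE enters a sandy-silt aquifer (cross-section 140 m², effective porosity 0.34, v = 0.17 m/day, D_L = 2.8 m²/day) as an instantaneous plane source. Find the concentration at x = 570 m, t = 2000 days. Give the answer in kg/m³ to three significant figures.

For an instantaneous plane source, C(x,t) = M/(n_e·A·√(4πDt)) · exp(−(x−vt)²/(4Dt)), with n_e·A the pore (flow) area.
Plume center vt = 0.17 × 2000 = 340 m, so the well at 570 m is 230 m downgradient of the peak.
√(4πDt) = 265.3 m, giving peak height M/(n_e·A·√(4πDt)) = 170/(0.34 × 140 × 265.3) = 0.01346 kg/m³.
(x−vt)²/(4Dt) = (230)²/(4 × 2.8 × 2000) = 2.362; exp(−2.362) = 0.09423.
C = 0.01346 × 0.09423 = 0.00127 kg/m³.

0.00127 kg/m³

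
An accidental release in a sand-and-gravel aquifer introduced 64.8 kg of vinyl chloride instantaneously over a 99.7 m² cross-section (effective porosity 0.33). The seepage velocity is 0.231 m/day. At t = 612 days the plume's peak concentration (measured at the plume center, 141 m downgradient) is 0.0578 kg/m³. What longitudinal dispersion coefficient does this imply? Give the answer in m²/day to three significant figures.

0.151 m²/day

At the plume center C_max = M/(n_e·A·√(4πDt)), so D = M²/(4πt·(n_e·A·C_max)²).
n_e·A·C_max = 0.33 × 99.7 × 0.0578 = 1.902 kg/m.
D = 64.8²/(4π × 612 × 1.902²) = 0.151 m²/day.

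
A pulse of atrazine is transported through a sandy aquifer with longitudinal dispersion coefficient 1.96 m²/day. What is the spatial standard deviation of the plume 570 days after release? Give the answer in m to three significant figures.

47.3 m

Dispersive spreading gives a Gaussian with σ² = 2Dt; advection only shifts the center.
σ = √(2 × 1.96 × 570) = 47.3 m.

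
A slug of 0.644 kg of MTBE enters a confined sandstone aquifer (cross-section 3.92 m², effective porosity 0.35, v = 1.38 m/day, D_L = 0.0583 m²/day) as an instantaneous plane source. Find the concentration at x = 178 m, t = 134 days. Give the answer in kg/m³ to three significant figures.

0.0102 kg/m³

For an instantaneous plane source, C(x,t) = M/(n_e·A·√(4πDt)) · exp(−(x−vt)²/(4Dt)), with n_e·A the pore (flow) area.
Plume center vt = 1.38 × 134 = 184.92 m, so the well at 178 m is 6.92 m upgradient of the peak.
√(4πDt) = 9.908 m, giving peak height M/(n_e·A·√(4πDt)) = 0.644/(0.35 × 3.92 × 9.908) = 0.04737 kg/m³.
(x−vt)²/(4Dt) = (-6.92)²/(4 × 0.0583 × 134) = 1.532; exp(−1.532) = 0.2161.
C = 0.04737 × 0.2161 = 0.0102 kg/m³.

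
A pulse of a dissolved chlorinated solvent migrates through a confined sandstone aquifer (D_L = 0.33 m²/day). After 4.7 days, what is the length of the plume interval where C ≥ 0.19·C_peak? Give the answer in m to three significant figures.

6.42 m

The plume is Gaussian with σ = √(2Dt) = √(2 × 0.33 × 4.7) = 1.761 m.
C/C_peak = exp(−Δx²/(2σ²)) = 0.19 ⇒ Δx = σ·√(−2 ln 0.19) = 1.761 × 1.822 = 3.209 m.
Width = 2Δx = 6.42 m.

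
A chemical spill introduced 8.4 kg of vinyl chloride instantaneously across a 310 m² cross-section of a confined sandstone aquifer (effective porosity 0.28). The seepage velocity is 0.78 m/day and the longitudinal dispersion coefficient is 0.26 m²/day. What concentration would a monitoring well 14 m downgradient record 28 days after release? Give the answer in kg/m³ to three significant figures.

For an instantaneous plane source, C(x,t) = M/(n_e·A·√(4πDt)) · exp(−(x−vt)²/(4Dt)), with n_e·A the pore (flow) area.
Plume center vt = 0.78 × 28 = 21.84 m, so the well at 14 m is 7.84 m upgradient of the peak.
√(4πDt) = 9.565 m, giving peak height M/(n_e·A·√(4πDt)) = 8.4/(0.28 × 310 × 9.565) = 0.01012 kg/m³.
(x−vt)²/(4Dt) = (-7.84)²/(4 × 0.26 × 28) = 2.111; exp(−2.111) = 0.1211.
C = 0.01012 × 0.1211 = 0.00123 kg/m³.

0.00123 kg/m³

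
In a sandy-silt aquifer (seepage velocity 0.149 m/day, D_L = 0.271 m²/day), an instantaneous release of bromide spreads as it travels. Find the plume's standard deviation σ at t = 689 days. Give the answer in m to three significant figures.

Dispersive spreading gives a Gaussian with σ² = 2Dt; advection only shifts the center.
σ = √(2 × 0.271 × 689) = 19.3 m.

19.3 m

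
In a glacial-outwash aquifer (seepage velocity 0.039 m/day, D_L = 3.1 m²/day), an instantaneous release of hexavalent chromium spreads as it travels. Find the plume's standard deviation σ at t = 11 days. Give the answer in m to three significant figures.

Dispersive spreading gives a Gaussian with σ² = 2Dt; advection only shifts the center.
σ = √(2 × 3.1 × 11) = 8.26 m.

8.26 m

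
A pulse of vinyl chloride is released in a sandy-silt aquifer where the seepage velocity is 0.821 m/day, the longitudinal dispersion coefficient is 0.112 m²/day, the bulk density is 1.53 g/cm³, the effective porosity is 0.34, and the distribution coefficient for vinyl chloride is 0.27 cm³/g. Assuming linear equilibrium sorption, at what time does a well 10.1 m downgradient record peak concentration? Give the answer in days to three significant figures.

Retardation factor R = 1 + ρ_b·K_d/n = 1 + 1.53 × 0.27/0.34 = 2.215.
Sorption retards both mechanisms: v_R = v/R = 0.3707 m/day, D_R = D/R = 0.05056 m²/day.
Peak time from v_R²t² + 2D_R t − x² = 0: t = (√(D_R² + v_R²x²) − D_R)/v_R².
√(D_R² + v_R²x²) = √(0.05056² + 0.3707² × 10.1²) = 3.744; v_R² = 0.1374.
t = (3.744 − 0.05056)/0.1374 = 26.9 days.

26.9 days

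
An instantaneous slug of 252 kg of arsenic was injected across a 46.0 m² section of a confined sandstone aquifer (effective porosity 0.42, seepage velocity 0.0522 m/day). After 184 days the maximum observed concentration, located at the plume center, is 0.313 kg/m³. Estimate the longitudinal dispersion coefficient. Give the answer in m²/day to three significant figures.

0.751 m²/day

At the plume center C_max = M/(n_e·A·√(4πDt)), so D = M²/(4πt·(n_e·A·C_max)²).
n_e·A·C_max = 0.42 × 46.0 × 0.313 = 6.047 kg/m.
D = 252²/(4π × 184 × 6.047²) = 0.751 m²/day.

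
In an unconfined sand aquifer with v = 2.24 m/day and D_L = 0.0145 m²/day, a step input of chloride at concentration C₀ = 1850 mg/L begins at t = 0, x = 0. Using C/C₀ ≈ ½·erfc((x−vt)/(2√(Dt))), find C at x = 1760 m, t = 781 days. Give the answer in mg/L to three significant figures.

24.5 mg/L

For a continuous step input, C/C₀ ≈ ½·erfc((x−vt)/(2√(Dt))).
vt = 2.24 × 781 = 1749.44 m and 2√(Dt) = 2√(0.0145 × 781) = 6.730 m.
Argument (x−vt)/(2√(Dt)) = (1760 − 1749.44)/6.730 = 1.569; ½·erfc(1.569) = 0.01325.
C = 1850 × 0.01325 = 24.5 mg/L.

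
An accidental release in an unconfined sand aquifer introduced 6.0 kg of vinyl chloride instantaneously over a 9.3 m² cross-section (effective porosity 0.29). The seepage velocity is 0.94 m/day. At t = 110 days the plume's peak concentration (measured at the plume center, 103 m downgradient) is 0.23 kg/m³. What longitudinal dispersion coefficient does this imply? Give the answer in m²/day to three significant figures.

At the plume center C_max = M/(n_e·A·√(4πDt)), so D = M²/(4πt·(n_e·A·C_max)²).
n_e·A·C_max = 0.29 × 9.3 × 0.23 = 0.6203 kg/m.
D = 6.0²/(4π × 110 × 0.6203²) = 0.0677 m²/day.

0.0677 m²/day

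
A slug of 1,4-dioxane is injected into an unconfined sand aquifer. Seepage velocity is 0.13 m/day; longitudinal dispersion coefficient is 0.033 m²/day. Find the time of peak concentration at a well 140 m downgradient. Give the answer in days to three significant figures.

1070 days

For the 1D instantaneous-source solution, setting ∂C/∂t = 0 at fixed x gives v²t² + 2Dt − x² = 0, so t = (√(D² + v²x²) − D)/v².
√(D² + v²x²) = √(0.033² + 0.13² × 140²) = 18.20; v² = 0.0169.
t = (18.20 − 0.033)/0.0169 = 1070 days (vs. the pure-advection estimate x/v = 1080 d).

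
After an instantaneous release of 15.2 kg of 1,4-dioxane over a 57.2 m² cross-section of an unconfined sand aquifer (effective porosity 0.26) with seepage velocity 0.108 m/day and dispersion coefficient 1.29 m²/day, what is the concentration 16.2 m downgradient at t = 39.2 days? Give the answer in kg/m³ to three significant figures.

For an instantaneous plane source, C(x,t) = M/(n_e·A·√(4πDt)) · exp(−(x−vt)²/(4Dt)), with n_e·A the pore (flow) area.
Plume center vt = 0.108 × 39.2 = 4.2336 m, so the well at 16.2 m is 11.9664 m downgradient of the peak.
√(4πDt) = 25.21 m, giving peak height M/(n_e·A·√(4πDt)) = 15.2/(0.26 × 57.2 × 25.21) = 0.04054 kg/m³.
(x−vt)²/(4Dt) = (11.9664)²/(4 × 1.29 × 39.2) = 0.7079; exp(−0.7079) = 0.4927.
C = 0.04054 × 0.4927 = 0.0200 kg/m³.

0.0200 kg/m³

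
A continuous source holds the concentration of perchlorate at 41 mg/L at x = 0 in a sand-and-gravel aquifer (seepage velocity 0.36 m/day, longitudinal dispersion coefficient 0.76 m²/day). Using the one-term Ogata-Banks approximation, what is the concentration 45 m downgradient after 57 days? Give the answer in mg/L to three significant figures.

0.175 mg/L

For a continuous step input, C/C₀ ≈ ½·erfc((x−vt)/(2√(Dt))).
vt = 0.36 × 57 = 20.52 m and 2√(Dt) = 2√(0.76 × 57) = 13.16 m.
Argument (x−vt)/(2√(Dt)) = (45 − 20.52)/13.16 = 1.860; ½·erfc(1.860) = 0.004264.
C = 41 × 0.004264 = 0.175 mg/L.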